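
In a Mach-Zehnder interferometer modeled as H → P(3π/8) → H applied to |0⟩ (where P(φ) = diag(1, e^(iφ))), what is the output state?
(0.6913 + 0.4619i)|0⟩ + (0.3087 - 0.4619i)|1⟩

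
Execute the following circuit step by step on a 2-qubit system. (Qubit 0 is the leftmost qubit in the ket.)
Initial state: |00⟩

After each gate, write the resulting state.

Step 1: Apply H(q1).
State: 1/√2|00⟩ + 1/√2|01⟩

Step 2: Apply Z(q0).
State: 1/√2|00⟩ + 1/√2|01⟩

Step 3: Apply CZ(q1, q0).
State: 1/√2|00⟩ + 1/√2|01⟩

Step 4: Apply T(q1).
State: 1/√2|00⟩ + (1/2 + (1/2)i)|01⟩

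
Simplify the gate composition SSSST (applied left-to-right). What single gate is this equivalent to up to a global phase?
T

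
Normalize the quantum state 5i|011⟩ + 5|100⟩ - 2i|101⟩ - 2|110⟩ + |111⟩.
0.6509i|011⟩ + 0.6509|100⟩ - 0.2604i|101⟩ - 0.2604|110⟩ + 0.1302|111⟩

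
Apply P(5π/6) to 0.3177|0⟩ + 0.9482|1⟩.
0.3177|0⟩ + (-0.8212 + 0.4741i)|1⟩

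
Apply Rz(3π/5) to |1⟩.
(0.5878 + 0.809i)|1⟩

Rz(3π/5) = [[e^(−iθ/2), 0], [0, e^(iθ/2)]] with e^(±iθ/2) = cos(θ/2) ± i·sin(θ/2); θ = 3π/5, cos(θ/2) ≈ 0.587785, sin(θ/2) ≈ 0.809017.
With a = amp(|0⟩) = 0 and b = amp(|1⟩) = 1:
new amp(|0⟩) = (0.587785 - 0.809017i)·a = 0
new amp(|1⟩) = (0.587785 + 0.809017i)·b = (0.5878 + 0.809i)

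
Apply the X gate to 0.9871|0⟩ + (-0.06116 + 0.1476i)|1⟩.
(-0.06116 + 0.1476i)|0⟩ + 0.9871|1⟩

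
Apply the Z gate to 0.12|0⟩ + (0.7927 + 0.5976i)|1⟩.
0.12|0⟩ + (-0.7927 - 0.5976i)|1⟩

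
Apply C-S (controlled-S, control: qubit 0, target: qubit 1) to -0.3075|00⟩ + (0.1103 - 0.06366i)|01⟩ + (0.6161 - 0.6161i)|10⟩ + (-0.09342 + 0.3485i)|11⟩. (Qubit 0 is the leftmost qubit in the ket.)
-0.3075|00⟩ + (0.1103 - 0.06366i)|01⟩ + (0.6161 - 0.6161i)|10⟩ + (-0.3485 - 0.09342i)|11⟩

C-S leaves the control-|0⟩ kets |00⟩, |01⟩ unchanged and applies S to qubit 1 on the control-|1⟩ pair (|10⟩, |11⟩).
S = [[1, 0], [0, i]].
With a = amp(|10⟩) = (0.6161 - 0.6161i) and b = amp(|11⟩) = (-0.09342 + 0.3485i):
new amp(|10⟩) = (1)·a = (0.6161 - 0.6161i)
new amp(|11⟩) = (i)·b = (-0.3485 - 0.09342i)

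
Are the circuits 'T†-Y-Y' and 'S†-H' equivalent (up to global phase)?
No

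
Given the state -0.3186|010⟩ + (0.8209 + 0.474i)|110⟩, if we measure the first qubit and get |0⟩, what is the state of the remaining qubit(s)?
-|10⟩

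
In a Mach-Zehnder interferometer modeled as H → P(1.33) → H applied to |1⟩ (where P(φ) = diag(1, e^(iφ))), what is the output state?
(0.3808 - 0.4856i)|0⟩ + (0.6192 + 0.4856i)|1⟩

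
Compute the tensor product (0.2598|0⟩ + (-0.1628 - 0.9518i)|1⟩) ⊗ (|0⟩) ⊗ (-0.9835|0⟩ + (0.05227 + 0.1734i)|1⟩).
-0.2555|000⟩ + (0.01358 + 0.04505i)|001⟩ + (0.1601 + 0.9361i)|100⟩ + (0.1565 - 0.07798i)|101⟩

amp(|b₁b₂…⟩) = product of the factor amplitudes for bits b₁, b₂, …; only kets whose every factor amplitude is nonzero survive.
|000⟩: (0.2598)(1)(-0.9835) = -0.2555
|001⟩: (0.2598)(1)(0.05227 + 0.1734i) = (0.01358 + 0.04505i)
|100⟩: (-0.1628 - 0.9518i)(1)(-0.9835) = (0.1601 + 0.9361i)
|101⟩: (-0.1628 - 0.9518i)(1)(0.05227 + 0.1734i) = (0.1565 - 0.07798i)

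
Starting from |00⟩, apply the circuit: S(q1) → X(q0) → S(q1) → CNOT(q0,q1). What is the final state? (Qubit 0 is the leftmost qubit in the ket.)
|11⟩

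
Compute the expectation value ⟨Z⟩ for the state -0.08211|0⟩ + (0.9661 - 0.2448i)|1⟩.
-0.9865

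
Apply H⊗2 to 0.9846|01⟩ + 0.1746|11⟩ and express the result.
0.5796|00⟩ - 0.5796|01⟩ + 0.405|10⟩ - 0.405|11⟩

H⊗2 gives amp(|y⟩) = (1/2) Σ_x (−1)^(x·y) amp(|x⟩), where x·y is the number of positions in which both x and y have a 1.
|00⟩: (0.9846 + 0.1746)/2 = 0.5796
|01⟩: (-0.9846 - 0.1746)/2 = -0.5796
|10⟩: (0.9846 - 0.1746)/2 = 0.405
|11⟩: (-0.9846 + 0.1746)/2 = -0.405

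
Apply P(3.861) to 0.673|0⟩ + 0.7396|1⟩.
0.673|0⟩ + (-0.5563 - 0.4874i)|1⟩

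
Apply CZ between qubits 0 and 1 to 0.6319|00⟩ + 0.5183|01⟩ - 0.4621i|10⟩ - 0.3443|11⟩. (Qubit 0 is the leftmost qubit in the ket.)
0.6319|00⟩ + 0.5183|01⟩ - 0.4621i|10⟩ + 0.3443|11⟩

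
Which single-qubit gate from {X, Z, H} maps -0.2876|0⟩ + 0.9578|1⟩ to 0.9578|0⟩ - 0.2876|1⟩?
X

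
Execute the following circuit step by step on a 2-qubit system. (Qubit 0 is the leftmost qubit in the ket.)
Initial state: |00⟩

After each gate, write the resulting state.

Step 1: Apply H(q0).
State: 1/√2|00⟩ + 1/√2|10⟩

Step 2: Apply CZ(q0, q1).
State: 1/√2|00⟩ + 1/√2|10⟩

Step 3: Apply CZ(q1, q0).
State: 1/√2|00⟩ + 1/√2|10⟩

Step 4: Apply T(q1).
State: 1/√2|00⟩ + 1/√2|10⟩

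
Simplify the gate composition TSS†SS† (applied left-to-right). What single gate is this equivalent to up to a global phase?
T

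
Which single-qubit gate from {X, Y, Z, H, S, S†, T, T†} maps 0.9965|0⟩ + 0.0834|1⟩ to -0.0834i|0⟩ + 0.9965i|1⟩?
Y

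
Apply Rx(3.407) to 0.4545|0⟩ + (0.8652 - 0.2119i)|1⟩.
(-0.2702 - 0.8576i)|0⟩ + (-0.1145 - 0.4225i)|1⟩

Rx(3.407) = [[cos(θ/2), −i·sin(θ/2)], [−i·sin(θ/2), cos(θ/2)]]; θ = 3.407, cos(θ/2) ≈ -0.132315, sin(θ/2) ≈ 0.991208.
With a = amp(|0⟩) = 0.4545 and b = amp(|1⟩) = (0.8652 - 0.2119i):
new amp(|0⟩) = (-0.132315)·a + (-0.991208i)·b = (-0.2702 - 0.8576i)
new amp(|1⟩) = (-0.991208i)·a + (-0.132315)·b = (-0.1145 - 0.4225i)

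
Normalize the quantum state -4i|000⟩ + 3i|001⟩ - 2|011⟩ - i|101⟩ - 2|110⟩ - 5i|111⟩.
-0.5208i|000⟩ + 0.3906i|001⟩ - 0.2604|011⟩ - 0.1302i|101⟩ - 0.2604|110⟩ - 0.6509i|111⟩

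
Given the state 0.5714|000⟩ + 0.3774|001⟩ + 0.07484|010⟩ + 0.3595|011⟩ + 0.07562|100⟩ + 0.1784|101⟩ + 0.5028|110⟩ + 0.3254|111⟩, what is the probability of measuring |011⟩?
0.1292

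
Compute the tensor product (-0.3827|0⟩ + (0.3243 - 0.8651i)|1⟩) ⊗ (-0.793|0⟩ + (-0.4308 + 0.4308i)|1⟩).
0.3035|00⟩ + (0.1649 - 0.1649i)|01⟩ + (-0.2572 + 0.686i)|10⟩ + (0.233 + 0.5124i)|11⟩

amp(|b₁b₂…⟩) = product of the factor amplitudes for bits b₁, b₂, …; only kets whose every factor amplitude is nonzero survive.
|00⟩: (-0.3827)(-0.793) = 0.3035
|01⟩: (-0.3827)(-0.4308 + 0.4308i) = (0.1649 - 0.1649i)
|10⟩: (0.3243 - 0.8651i)(-0.793) = (-0.2572 + 0.686i)
|11⟩: (0.3243 - 0.8651i)(-0.4308 + 0.4308i) = (0.233 + 0.5124i)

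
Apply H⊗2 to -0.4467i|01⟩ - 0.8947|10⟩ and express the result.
(-0.4474 - 0.2234i)|00⟩ + (-0.4474 + 0.2234i)|01⟩ + (0.4474 - 0.2234i)|10⟩ + (0.4474 + 0.2234i)|11⟩

H⊗2 gives amp(|y⟩) = (1/2) Σ_x (−1)^(x·y) amp(|x⟩), where x·y is the number of positions in which both x and y have a 1.
|00⟩: (-0.4467i - 0.8947)/2 = (-0.4474 - 0.2234i)
|01⟩: (0.4467i - 0.8947)/2 = (-0.4474 + 0.2234i)
|10⟩: (-0.4467i + 0.8947)/2 = (0.4474 - 0.2234i)
|11⟩: (0.4467i + 0.8947)/2 = (0.4474 + 0.2234i)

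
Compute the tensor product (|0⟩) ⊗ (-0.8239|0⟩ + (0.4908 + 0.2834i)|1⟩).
-0.8239|00⟩ + (0.4908 + 0.2834i)|01⟩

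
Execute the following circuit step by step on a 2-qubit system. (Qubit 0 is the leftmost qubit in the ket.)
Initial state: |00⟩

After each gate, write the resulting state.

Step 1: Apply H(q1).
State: 1/√2|00⟩ + 1/√2|01⟩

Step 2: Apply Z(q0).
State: 1/√2|00⟩ + 1/√2|01⟩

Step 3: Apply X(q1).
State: 1/√2|00⟩ + 1/√2|01⟩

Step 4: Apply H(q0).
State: 1/2|00⟩ + 1/2|01⟩ + 1/2|10⟩ + 1/2|11⟩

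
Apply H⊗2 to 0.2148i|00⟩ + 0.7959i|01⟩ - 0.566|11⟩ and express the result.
(-0.283 + 0.5054i)|00⟩ + (0.283 - 0.2906i)|01⟩ + (0.283 + 0.5054i)|10⟩ + (-0.283 - 0.2906i)|11⟩

H⊗2 gives amp(|y⟩) = (1/2) Σ_x (−1)^(x·y) amp(|x⟩), where x·y is the number of positions in which both x and y have a 1.
|00⟩: (0.2148i + 0.7959i - 0.566)/2 = (-0.283 + 0.5054i)
|01⟩: (0.2148i - 0.7959i + 0.566)/2 = (0.283 - 0.2906i)
|10⟩: (0.2148i + 0.7959i + 0.566)/2 = (0.283 + 0.5054i)
|11⟩: (0.2148i - 0.7959i - 0.566)/2 = (-0.283 - 0.2906i)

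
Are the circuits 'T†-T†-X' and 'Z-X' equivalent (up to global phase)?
No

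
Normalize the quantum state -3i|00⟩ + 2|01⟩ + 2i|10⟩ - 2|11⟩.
-0.6547i|00⟩ + 0.4364|01⟩ + 0.4364i|10⟩ - 0.4364|11⟩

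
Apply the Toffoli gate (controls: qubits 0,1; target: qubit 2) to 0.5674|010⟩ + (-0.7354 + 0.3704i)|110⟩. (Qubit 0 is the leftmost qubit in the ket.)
0.5674|010⟩ + (-0.7354 + 0.3704i)|111⟩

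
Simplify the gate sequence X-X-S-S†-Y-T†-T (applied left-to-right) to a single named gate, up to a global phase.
Y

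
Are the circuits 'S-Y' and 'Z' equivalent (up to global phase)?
No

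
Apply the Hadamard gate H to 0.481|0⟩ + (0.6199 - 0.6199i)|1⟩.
(0.7785 - 0.4383i)|0⟩ + (-0.09822 + 0.4383i)|1⟩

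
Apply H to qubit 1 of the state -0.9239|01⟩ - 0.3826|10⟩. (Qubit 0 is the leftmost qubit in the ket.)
-0.6533|00⟩ + 0.6533|01⟩ - 0.2705|10⟩ - 0.2705|11⟩

H on qubit 1 mixes each pair of kets that differ only in qubit 1: amplitudes (a, b) of (|…0…⟩, |…1…⟩) become ((a + b)/√2, (a − b)/√2). Kets absent from the input have amplitude 0.
(|00⟩, |01⟩): (a, b) = (0, -0.9239) → (-0.6533, 0.6533)
(|10⟩, |11⟩): (a, b) = (-0.3826, 0) → (-0.2705, -0.2705)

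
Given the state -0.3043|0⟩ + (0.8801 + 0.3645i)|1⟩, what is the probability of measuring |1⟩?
0.9074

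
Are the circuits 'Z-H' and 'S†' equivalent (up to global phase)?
No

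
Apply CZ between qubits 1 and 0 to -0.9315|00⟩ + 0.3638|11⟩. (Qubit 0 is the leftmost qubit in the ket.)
-0.9315|00⟩ - 0.3638|11⟩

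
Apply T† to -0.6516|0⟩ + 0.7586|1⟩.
-0.6516|0⟩ + (0.5364 - 0.5364i)|1⟩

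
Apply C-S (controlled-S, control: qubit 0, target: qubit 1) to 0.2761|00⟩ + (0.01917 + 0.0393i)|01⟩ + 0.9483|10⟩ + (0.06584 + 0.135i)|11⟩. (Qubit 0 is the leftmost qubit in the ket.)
0.2761|00⟩ + (0.01917 + 0.0393i)|01⟩ + 0.9483|10⟩ + (-0.135 + 0.06584i)|11⟩

C-S leaves the control-|0⟩ kets |00⟩, |01⟩ unchanged and applies S to qubit 1 on the control-|1⟩ pair (|10⟩, |11⟩).
S = [[1, 0], [0, i]].
With a = amp(|10⟩) = 0.9483 and b = amp(|11⟩) = (0.06584 + 0.135i):
new amp(|10⟩) = (1)·a = 0.9483
new amp(|11⟩) = (i)·b = (-0.135 + 0.06584i)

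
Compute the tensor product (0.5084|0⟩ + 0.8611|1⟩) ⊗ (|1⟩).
0.5084|01⟩ + 0.8611|11⟩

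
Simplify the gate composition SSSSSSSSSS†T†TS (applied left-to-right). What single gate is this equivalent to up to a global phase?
S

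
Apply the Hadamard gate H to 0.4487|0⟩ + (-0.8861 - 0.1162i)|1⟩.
(-0.3093 - 0.08217i)|0⟩ + (0.9438 + 0.08217i)|1⟩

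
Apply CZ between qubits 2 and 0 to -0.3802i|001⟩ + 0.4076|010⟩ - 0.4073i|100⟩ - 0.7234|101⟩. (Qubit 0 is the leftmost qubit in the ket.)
-0.3802i|001⟩ + 0.4076|010⟩ - 0.4073i|100⟩ + 0.7234|101⟩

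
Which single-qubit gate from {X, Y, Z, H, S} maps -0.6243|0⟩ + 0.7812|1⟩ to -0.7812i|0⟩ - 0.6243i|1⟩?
Y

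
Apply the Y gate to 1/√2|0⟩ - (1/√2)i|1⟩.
-1/√2|0⟩ + (1/√2)i|1⟩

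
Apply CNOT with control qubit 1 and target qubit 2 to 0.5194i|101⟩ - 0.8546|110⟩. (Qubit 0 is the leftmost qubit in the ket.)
0.5194i|101⟩ - 0.8546|111⟩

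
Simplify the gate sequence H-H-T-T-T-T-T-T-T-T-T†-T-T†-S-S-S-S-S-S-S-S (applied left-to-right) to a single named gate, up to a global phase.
T†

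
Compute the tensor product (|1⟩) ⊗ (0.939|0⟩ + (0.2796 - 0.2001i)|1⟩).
0.939|10⟩ + (0.2796 - 0.2001i)|11⟩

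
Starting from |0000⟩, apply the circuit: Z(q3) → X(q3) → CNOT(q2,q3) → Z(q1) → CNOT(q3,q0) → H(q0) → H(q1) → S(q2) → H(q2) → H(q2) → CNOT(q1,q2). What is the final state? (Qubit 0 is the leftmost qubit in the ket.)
1/2|0001⟩ + 1/2|0111⟩ - 1/2|1001⟩ - 1/2|1111⟩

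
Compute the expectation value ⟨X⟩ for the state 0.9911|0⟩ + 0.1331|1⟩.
0.2638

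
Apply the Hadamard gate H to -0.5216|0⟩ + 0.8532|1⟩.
0.2345|0⟩ - 0.9721|1⟩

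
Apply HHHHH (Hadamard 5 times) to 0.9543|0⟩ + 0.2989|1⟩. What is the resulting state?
0.8861|0⟩ + 0.4634|1⟩

H² = I, so H^5 = H: a single Hadamard. With (a, b) = (0.9543, 0.2989), H gives ((a + b)/√2, (a − b)/√2) = (0.8861, 0.4634).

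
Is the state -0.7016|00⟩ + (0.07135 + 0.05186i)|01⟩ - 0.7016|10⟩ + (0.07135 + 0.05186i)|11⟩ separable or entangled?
Separable

Writing the state as a|00⟩ + b|01⟩ + c|10⟩ + d|11⟩, it is a product state iff ad − bc = 0.
Here (a, b, c, d) = (-0.7016, (0.07135 + 0.05186i), -0.7016, (0.07135 + 0.05186i)): ad − bc = (-0.7016)(0.07135 + 0.05186i) − (0.07135 + 0.05186i)(-0.7016) = 0, so the state is separable.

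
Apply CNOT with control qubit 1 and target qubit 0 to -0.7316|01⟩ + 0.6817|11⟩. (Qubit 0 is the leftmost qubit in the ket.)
0.6817|01⟩ - 0.7316|11⟩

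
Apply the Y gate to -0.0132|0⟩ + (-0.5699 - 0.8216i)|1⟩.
(-0.8216 + 0.5699i)|0⟩ - 0.0132i|1⟩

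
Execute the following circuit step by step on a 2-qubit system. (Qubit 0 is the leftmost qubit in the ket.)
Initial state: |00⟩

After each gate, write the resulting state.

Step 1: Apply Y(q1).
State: i|01⟩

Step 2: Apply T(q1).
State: (-1/√2 + (1/√2)i)|01⟩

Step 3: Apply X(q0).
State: (-1/√2 + (1/√2)i)|11⟩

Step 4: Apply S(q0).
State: (-1/√2 - (1/√2)i)|11⟩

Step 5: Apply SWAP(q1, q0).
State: (-1/√2 - (1/√2)i)|11⟩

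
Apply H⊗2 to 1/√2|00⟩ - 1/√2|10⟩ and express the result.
1/√2|10⟩ + 1/√2|11⟩

H⊗2 gives amp(|y⟩) = (1/2) Σ_x (−1)^(x·y) amp(|x⟩), where x·y is the number of positions in which both x and y have a 1.
|00⟩: (1/√2 - 1/√2)/2 = 0
|01⟩: (1/√2 - 1/√2)/2 = 0
|10⟩: (1/√2 + 1/√2)/2 = 1/√2
|11⟩: (1/√2 + 1/√2)/2 = 1/√2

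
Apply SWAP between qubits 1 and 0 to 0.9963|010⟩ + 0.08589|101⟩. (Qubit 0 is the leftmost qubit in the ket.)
0.08589|011⟩ + 0.9963|100⟩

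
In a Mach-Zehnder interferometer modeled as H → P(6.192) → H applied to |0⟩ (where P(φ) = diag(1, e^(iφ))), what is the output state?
(0.9979 - 0.04553i)|0⟩ + (0.002077 + 0.04553i)|1⟩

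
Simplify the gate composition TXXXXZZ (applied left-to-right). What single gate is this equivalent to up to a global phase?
T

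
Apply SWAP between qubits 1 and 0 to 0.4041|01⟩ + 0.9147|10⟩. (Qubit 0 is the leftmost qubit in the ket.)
0.9147|01⟩ + 0.4041|10⟩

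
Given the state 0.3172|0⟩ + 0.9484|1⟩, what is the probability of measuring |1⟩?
0.8995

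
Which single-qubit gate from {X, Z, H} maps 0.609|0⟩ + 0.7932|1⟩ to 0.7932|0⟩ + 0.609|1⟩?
X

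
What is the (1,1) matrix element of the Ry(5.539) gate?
-0.9316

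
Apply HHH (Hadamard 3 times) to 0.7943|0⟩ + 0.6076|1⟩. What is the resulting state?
0.9913|0⟩ + 0.132|1⟩

H² = I, so H^3 = H: a single Hadamard. With (a, b) = (0.7943, 0.6076), H gives ((a + b)/√2, (a − b)/√2) = (0.9913, 0.132).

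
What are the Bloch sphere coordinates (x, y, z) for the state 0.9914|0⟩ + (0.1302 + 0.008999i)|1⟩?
(0.2582, 0.01784, 0.9658)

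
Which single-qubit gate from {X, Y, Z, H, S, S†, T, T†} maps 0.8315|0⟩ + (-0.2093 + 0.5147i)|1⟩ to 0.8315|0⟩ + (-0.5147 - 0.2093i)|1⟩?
S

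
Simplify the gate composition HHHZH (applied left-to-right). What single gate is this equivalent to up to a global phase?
X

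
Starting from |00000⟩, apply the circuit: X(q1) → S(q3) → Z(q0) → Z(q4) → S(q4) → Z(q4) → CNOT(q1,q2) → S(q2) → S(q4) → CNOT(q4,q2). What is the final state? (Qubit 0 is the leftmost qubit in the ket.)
i|01100⟩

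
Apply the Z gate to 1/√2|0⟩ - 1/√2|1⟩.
1/√2|0⟩ + 1/√2|1⟩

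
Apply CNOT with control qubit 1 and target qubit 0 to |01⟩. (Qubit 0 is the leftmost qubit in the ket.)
|11⟩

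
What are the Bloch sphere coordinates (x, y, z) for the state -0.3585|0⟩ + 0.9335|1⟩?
(-0.6693, 0, -0.7429)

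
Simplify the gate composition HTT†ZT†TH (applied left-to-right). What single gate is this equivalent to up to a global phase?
X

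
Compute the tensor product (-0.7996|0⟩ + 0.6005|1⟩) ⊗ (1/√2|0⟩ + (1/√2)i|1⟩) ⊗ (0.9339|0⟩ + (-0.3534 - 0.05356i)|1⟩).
-0.528|000⟩ + (0.1998 + 0.03028i)|001⟩ - 0.528i|010⟩ + (-0.03028 + 0.1998i)|011⟩ + 0.3966|100⟩ + (-0.1501 - 0.02274i)|101⟩ + 0.3966i|110⟩ + (0.02274 - 0.1501i)|111⟩

amp(|b₁b₂…⟩) = product of the factor amplitudes for bits b₁, b₂, …; only kets whose every factor amplitude is nonzero survive.
|000⟩: (-0.7996)(1/√2)(0.9339) = -0.528
|001⟩: (-0.7996)(1/√2)(-0.3534 - 0.05356i) = (0.1998 + 0.03028i)
|010⟩: (-0.7996)((1/√2)i)(0.9339) = -0.528i
|011⟩: (-0.7996)((1/√2)i)(-0.3534 - 0.05356i) = (-0.03028 + 0.1998i)
|100⟩: (0.6005)(1/√2)(0.9339) = 0.3966
|101⟩: (0.6005)(1/√2)(-0.3534 - 0.05356i) = (-0.1501 - 0.02274i)
|110⟩: (0.6005)((1/√2)i)(0.9339) = 0.3966i
|111⟩: (0.6005)((1/√2)i)(-0.3534 - 0.05356i) = (0.02274 - 0.1501i)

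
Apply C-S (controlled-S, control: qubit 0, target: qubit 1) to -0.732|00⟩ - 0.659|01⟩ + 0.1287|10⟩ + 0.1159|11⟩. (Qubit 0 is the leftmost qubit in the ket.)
-0.732|00⟩ - 0.659|01⟩ + 0.1287|10⟩ + 0.1159i|11⟩

C-S leaves the control-|0⟩ kets |00⟩, |01⟩ unchanged and applies S to qubit 1 on the control-|1⟩ pair (|10⟩, |11⟩).
S = [[1, 0], [0, i]].
With a = amp(|10⟩) = 0.1287 and b = amp(|11⟩) = 0.1159:
new amp(|10⟩) = (1)·a = 0.1287
new amp(|11⟩) = (i)·b = 0.1159i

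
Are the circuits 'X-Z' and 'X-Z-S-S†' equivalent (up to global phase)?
Yes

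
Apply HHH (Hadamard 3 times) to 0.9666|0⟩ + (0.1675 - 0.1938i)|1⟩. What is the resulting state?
(0.8019 - 0.137i)|0⟩ + (0.565 + 0.137i)|1⟩

H² = I, so H^3 = H: a single Hadamard. With (a, b) = (0.9666, (0.1675 - 0.1938i)), H gives ((a + b)/√2, (a − b)/√2) = ((0.8019 - 0.137i), (0.565 + 0.137i)).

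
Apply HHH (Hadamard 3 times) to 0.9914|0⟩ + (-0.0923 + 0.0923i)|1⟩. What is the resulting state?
(0.6358 + 0.06527i)|0⟩ + (0.7663 - 0.06527i)|1⟩

H² = I, so H^3 = H: a single Hadamard. With (a, b) = (0.9914, (-0.0923 + 0.0923i)), H gives ((a + b)/√2, (a − b)/√2) = ((0.6358 + 0.06527i), (0.7663 - 0.06527i)).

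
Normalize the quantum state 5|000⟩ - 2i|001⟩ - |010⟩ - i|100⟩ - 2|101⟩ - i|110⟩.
0.8333|000⟩ - 0.3333i|001⟩ - 0.1667|010⟩ - 0.1667i|100⟩ - 0.3333|101⟩ - 0.1667i|110⟩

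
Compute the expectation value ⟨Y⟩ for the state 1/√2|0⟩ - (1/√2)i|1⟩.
-1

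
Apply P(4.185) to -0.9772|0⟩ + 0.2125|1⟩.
-0.9772|0⟩ + (-0.1069 - 0.1836i)|1⟩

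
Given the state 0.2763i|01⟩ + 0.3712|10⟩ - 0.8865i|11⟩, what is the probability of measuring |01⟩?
0.07634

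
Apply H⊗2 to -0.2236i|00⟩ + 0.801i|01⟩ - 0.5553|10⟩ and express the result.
(-0.2777 + 0.2887i)|00⟩ + (-0.2777 - 0.5123i)|01⟩ + (0.2777 + 0.2887i)|10⟩ + (0.2777 - 0.5123i)|11⟩

H⊗2 gives amp(|y⟩) = (1/2) Σ_x (−1)^(x·y) amp(|x⟩), where x·y is the number of positions in which both x and y have a 1.
|00⟩: (-0.2236i + 0.801i - 0.5553)/2 = (-0.2777 + 0.2887i)
|01⟩: (-0.2236i - 0.801i - 0.5553)/2 = (-0.2777 - 0.5123i)
|10⟩: (-0.2236i + 0.801i + 0.5553)/2 = (0.2777 + 0.2887i)
|11⟩: (-0.2236i - 0.801i + 0.5553)/2 = (0.2777 - 0.5123i)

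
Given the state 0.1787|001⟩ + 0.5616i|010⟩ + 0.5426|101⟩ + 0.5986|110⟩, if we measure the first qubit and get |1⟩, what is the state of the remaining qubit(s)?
0.6716|01⟩ + 0.7409|10⟩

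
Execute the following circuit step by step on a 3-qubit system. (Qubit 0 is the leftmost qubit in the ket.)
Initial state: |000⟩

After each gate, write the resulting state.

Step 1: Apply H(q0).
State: 1/√2|000⟩ + 1/√2|100⟩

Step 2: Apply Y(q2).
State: (1/√2)i|001⟩ + (1/√2)i|101⟩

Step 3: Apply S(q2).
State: -1/√2|001⟩ - 1/√2|101⟩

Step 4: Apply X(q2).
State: -1/√2|000⟩ - 1/√2|100⟩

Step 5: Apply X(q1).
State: -1/√2|010⟩ - 1/√2|110⟩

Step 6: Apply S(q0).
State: -1/√2|010⟩ - (1/√2)i|110⟩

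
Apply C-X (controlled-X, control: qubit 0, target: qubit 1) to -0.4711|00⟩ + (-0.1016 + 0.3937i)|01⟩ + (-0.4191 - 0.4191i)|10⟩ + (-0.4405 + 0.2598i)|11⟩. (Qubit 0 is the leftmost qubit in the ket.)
-0.4711|00⟩ + (-0.1016 + 0.3937i)|01⟩ + (-0.4405 + 0.2598i)|10⟩ + (-0.4191 - 0.4191i)|11⟩

C-X leaves the control-|0⟩ kets |00⟩, |01⟩ unchanged and applies X to qubit 1 on the control-|1⟩ pair (|10⟩, |11⟩).
X = [[0, 1], [1, 0]].
With a = amp(|10⟩) = (-0.4191 - 0.4191i) and b = amp(|11⟩) = (-0.4405 + 0.2598i):
new amp(|10⟩) = (1)·b = (-0.4405 + 0.2598i)
new amp(|11⟩) = (1)·a = (-0.4191 - 0.4191i)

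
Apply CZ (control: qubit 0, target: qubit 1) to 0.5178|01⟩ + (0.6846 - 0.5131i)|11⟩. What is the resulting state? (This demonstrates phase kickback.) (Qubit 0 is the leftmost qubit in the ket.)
0.5178|01⟩ + (-0.6846 + 0.5131i)|11⟩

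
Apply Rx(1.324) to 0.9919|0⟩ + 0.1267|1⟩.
(0.7824 - 0.07788i)|0⟩ + (0.09994 - 0.6097i)|1⟩

Rx(1.324) = [[cos(θ/2), −i·sin(θ/2)], [−i·sin(θ/2), cos(θ/2)]]; θ = 1.324, cos(θ/2) ≈ 0.788764, sin(θ/2) ≈ 0.614696.
With a = amp(|0⟩) = 0.9919 and b = amp(|1⟩) = 0.1267:
new amp(|0⟩) = (0.788764)·a + (-0.614696i)·b = (0.7824 - 0.07788i)
new amp(|1⟩) = (-0.614696i)·a + (0.788764)·b = (0.09994 - 0.6097i)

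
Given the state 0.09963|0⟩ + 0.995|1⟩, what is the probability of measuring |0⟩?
0.009926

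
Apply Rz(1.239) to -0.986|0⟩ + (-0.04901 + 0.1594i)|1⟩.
(-0.8028 + 0.5725i)|0⟩ + (-0.1325 + 0.1013i)|1⟩

Rz(1.239) = [[e^(−iθ/2), 0], [0, e^(iθ/2)]] with e^(±iθ/2) = cos(θ/2) ± i·sin(θ/2); θ = 1.239, cos(θ/2) ≈ 0.814169, sin(θ/2) ≈ 0.580628.
With a = amp(|0⟩) = -0.986 and b = amp(|1⟩) = (-0.04901 + 0.1594i):
new amp(|0⟩) = (0.814169 - 0.580628i)·a = (-0.8028 + 0.5725i)
new amp(|1⟩) = (0.814169 + 0.580628i)·b = (-0.1325 + 0.1013i)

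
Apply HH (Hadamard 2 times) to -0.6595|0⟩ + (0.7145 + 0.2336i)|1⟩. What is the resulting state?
-0.6595|0⟩ + (0.7145 + 0.2336i)|1⟩

H² = I, so an even number of Hadamards cancels: H^2 = I and the state is unchanged.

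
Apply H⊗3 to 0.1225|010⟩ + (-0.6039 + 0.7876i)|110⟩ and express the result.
(-0.1702 + 0.2785i)|000⟩ + (-0.1702 + 0.2785i)|001⟩ + (0.1702 - 0.2785i)|010⟩ + (0.1702 - 0.2785i)|011⟩ + (0.2568 - 0.2785i)|100⟩ + (0.2568 - 0.2785i)|101⟩ + (-0.2568 + 0.2785i)|110⟩ + (-0.2568 + 0.2785i)|111⟩

H⊗3 gives amp(|y⟩) = (1/2√2) Σ_x (−1)^(x·y) amp(|x⟩), where x·y is the number of positions in which both x and y have a 1.
|000⟩: (0.1225 + (-0.6039 + 0.7876i))/(2√2) = (-0.1702 + 0.2785i)
|001⟩: (0.1225 + (-0.6039 + 0.7876i))/(2√2) = (-0.1702 + 0.2785i)
|010⟩: (-0.1225 - (-0.6039 + 0.7876i))/(2√2) = (0.1702 - 0.2785i)
|011⟩: (-0.1225 - (-0.6039 + 0.7876i))/(2√2) = (0.1702 - 0.2785i)
|100⟩: (0.1225 - (-0.6039 + 0.7876i))/(2√2) = (0.2568 - 0.2785i)
|101⟩: (0.1225 - (-0.6039 + 0.7876i))/(2√2) = (0.2568 - 0.2785i)
|110⟩: (-0.1225 + (-0.6039 + 0.7876i))/(2√2) = (-0.2568 + 0.2785i)
|111⟩: (-0.1225 + (-0.6039 + 0.7876i))/(2√2) = (-0.2568 + 0.2785i)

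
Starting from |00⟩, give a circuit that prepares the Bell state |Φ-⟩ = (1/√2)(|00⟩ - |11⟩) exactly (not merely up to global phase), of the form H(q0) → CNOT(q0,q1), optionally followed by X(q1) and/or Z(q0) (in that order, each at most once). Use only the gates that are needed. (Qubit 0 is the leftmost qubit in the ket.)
H(q0) → CNOT(q0,q1) → Z(q0)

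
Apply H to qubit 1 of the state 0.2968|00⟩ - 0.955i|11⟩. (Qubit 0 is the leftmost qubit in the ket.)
0.2099|00⟩ + 0.2099|01⟩ - 0.6753i|10⟩ + 0.6753i|11⟩

H on qubit 1 mixes each pair of kets that differ only in qubit 1: amplitudes (a, b) of (|…0…⟩, |…1…⟩) become ((a + b)/√2, (a − b)/√2). Kets absent from the input have amplitude 0.
(|00⟩, |01⟩): (a, b) = (0.2968, 0) → (0.2099, 0.2099)
(|10⟩, |11⟩): (a, b) = (0, -0.955i) → (-0.6753i, 0.6753i)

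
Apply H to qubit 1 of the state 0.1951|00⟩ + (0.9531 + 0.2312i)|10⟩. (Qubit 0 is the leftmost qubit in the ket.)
0.138|00⟩ + 0.138|01⟩ + (0.6739 + 0.1635i)|10⟩ + (0.6739 + 0.1635i)|11⟩

H on qubit 1 mixes each pair of kets that differ only in qubit 1: amplitudes (a, b) of (|…0…⟩, |…1…⟩) become ((a + b)/√2, (a − b)/√2). Kets absent from the input have amplitude 0.
(|00⟩, |01⟩): (a, b) = (0.1951, 0) → (0.138, 0.138)
(|10⟩, |11⟩): (a, b) = ((0.9531 + 0.2312i), 0) → ((0.6739 + 0.1635i), (0.6739 + 0.1635i))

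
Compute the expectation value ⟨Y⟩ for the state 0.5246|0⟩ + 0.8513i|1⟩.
0.8932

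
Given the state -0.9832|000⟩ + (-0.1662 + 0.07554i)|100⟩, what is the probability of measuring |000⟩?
0.9667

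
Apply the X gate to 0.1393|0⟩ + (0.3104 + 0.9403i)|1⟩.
(0.3104 + 0.9403i)|0⟩ + 0.1393|1⟩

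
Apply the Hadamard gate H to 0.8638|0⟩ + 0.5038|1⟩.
0.967|0⟩ + 0.2546|1⟩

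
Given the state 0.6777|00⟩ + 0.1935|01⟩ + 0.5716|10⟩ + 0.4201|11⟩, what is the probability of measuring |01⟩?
0.03744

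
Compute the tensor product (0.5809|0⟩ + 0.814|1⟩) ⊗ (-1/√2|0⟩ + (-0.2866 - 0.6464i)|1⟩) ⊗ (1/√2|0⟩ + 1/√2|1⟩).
-0.2905|000⟩ - 0.2905|001⟩ + (-0.1177 - 0.2655i)|010⟩ + (-0.1177 - 0.2655i)|011⟩ - 0.407|100⟩ - 0.407|101⟩ + (-0.165 - 0.3721i)|110⟩ + (-0.165 - 0.3721i)|111⟩

amp(|b₁b₂…⟩) = product of the factor amplitudes for bits b₁, b₂, …; only kets whose every factor amplitude is nonzero survive.
|000⟩: (0.5809)(-1/√2)(1/√2) = -0.2905
|001⟩: (0.5809)(-1/√2)(1/√2) = -0.2905
|010⟩: (0.5809)(-0.2866 - 0.6464i)(1/√2) = (-0.1177 - 0.2655i)
|011⟩: (0.5809)(-0.2866 - 0.6464i)(1/√2) = (-0.1177 - 0.2655i)
|100⟩: (0.814)(-1/√2)(1/√2) = -0.407
|101⟩: (0.814)(-1/√2)(1/√2) = -0.407
|110⟩: (0.814)(-0.2866 - 0.6464i)(1/√2) = (-0.165 - 0.3721i)
|111⟩: (0.814)(-0.2866 - 0.6464i)(1/√2) = (-0.165 - 0.3721i)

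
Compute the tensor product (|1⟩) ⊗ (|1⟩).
|11⟩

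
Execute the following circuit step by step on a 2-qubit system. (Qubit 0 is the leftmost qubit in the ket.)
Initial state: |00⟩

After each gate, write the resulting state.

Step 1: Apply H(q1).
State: 1/√2|00⟩ + 1/√2|01⟩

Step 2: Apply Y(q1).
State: -(1/√2)i|00⟩ + (1/√2)i|01⟩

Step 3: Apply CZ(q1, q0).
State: -(1/√2)i|00⟩ + (1/√2)i|01⟩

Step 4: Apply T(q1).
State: -(1/√2)i|00⟩ + (-1/2 + (1/2)i)|01⟩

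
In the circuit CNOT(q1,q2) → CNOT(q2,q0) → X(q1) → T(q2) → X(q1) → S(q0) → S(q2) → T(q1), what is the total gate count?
8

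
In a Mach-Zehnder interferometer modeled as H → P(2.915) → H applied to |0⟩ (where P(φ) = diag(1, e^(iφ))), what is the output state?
(0.01278 + 0.1123i)|0⟩ + (0.9872 - 0.1123i)|1⟩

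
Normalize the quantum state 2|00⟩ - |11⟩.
0.8944|00⟩ - 1/√5|11⟩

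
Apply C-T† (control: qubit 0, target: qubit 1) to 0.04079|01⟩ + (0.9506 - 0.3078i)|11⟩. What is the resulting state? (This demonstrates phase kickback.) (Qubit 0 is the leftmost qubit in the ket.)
0.04079|01⟩ + (0.4545 - 0.8898i)|11⟩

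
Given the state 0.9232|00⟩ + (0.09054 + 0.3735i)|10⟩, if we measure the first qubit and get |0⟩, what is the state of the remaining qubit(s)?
|0⟩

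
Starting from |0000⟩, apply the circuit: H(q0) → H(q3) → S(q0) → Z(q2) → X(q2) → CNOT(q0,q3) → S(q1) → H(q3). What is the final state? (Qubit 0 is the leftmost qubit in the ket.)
1/√2|0010⟩ + (1/√2)i|1010⟩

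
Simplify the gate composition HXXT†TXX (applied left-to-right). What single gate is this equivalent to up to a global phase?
H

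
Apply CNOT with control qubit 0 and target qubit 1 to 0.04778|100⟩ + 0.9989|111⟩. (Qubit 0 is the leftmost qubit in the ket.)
0.9989|101⟩ + 0.04778|110⟩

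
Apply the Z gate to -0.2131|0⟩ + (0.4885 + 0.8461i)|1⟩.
-0.2131|0⟩ + (-0.4885 - 0.8461i)|1⟩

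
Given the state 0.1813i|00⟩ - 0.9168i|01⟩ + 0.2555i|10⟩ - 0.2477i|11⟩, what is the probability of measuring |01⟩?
0.8405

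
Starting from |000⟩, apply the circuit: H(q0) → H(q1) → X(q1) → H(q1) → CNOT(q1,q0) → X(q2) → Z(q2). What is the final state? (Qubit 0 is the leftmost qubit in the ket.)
-1/√2|001⟩ - 1/√2|101⟩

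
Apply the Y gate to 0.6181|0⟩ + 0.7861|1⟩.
-0.7861i|0⟩ + 0.6181i|1⟩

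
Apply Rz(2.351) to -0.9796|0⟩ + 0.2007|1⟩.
(-0.3772 + 0.9041i)|0⟩ + (0.07729 + 0.1852i)|1⟩

Rz(2.351) = [[e^(−iθ/2), 0], [0, e^(iθ/2)]] with e^(±iθ/2) = cos(θ/2) ± i·sin(θ/2); θ = 2.351, cos(θ/2) ≈ 0.385082, sin(θ/2) ≈ 0.922882.
With a = amp(|0⟩) = -0.9796 and b = amp(|1⟩) = 0.2007:
new amp(|0⟩) = (0.385082 - 0.922882i)·a = (-0.3772 + 0.9041i)
new amp(|1⟩) = (0.385082 + 0.922882i)·b = (0.07729 + 0.1852i)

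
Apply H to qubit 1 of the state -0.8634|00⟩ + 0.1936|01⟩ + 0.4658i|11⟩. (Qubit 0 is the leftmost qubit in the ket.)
-0.4736|00⟩ - 0.7474|01⟩ + 0.3294i|10⟩ - 0.3294i|11⟩

H on qubit 1 mixes each pair of kets that differ only in qubit 1: amplitudes (a, b) of (|…0…⟩, |…1…⟩) become ((a + b)/√2, (a − b)/√2). Kets absent from the input have amplitude 0.
(|00⟩, |01⟩): (a, b) = (-0.8634, 0.1936) → (-0.4736, -0.7474)
(|10⟩, |11⟩): (a, b) = (0, 0.4658i) → (0.3294i, -0.3294i)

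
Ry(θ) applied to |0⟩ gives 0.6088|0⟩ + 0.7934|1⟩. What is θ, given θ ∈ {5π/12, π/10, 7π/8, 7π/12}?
7π/12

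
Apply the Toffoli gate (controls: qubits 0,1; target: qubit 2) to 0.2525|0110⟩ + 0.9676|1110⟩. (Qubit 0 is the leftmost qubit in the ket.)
0.2525|0110⟩ + 0.9676|1100⟩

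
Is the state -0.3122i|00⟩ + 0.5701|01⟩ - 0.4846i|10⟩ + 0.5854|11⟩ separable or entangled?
Entangled

Writing the state as a|00⟩ + b|01⟩ + c|10⟩ + d|11⟩, it is a product state iff ad − bc = 0.
Here (a, b, c, d) = (-0.3122i, 0.5701, -0.4846i, 0.5854): ad − bc = (-0.3122i)(0.5854) − (0.5701)(-0.4846i) = 0.09351i ≠ 0, so the state is entangled.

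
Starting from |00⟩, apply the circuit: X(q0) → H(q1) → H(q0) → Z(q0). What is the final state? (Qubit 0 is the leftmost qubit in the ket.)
1/2|00⟩ + 1/2|01⟩ + 1/2|10⟩ + 1/2|11⟩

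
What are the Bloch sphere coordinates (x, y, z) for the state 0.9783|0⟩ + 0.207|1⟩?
(0.405, 0, 0.9142)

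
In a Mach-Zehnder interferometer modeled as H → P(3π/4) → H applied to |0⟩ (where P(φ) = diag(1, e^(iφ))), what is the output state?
(0.1464 + (1/√8)i)|0⟩ + (0.8536 - (1/√8)i)|1⟩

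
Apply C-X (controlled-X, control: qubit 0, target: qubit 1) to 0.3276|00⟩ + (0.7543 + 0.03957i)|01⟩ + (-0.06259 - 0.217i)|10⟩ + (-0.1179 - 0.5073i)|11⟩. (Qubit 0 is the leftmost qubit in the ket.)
0.3276|00⟩ + (0.7543 + 0.03957i)|01⟩ + (-0.1179 - 0.5073i)|10⟩ + (-0.06259 - 0.217i)|11⟩

C-X leaves the control-|0⟩ kets |00⟩, |01⟩ unchanged and applies X to qubit 1 on the control-|1⟩ pair (|10⟩, |11⟩).
X = [[0, 1], [1, 0]].
With a = amp(|10⟩) = (-0.06259 - 0.217i) and b = amp(|11⟩) = (-0.1179 - 0.5073i):
new amp(|10⟩) = (1)·b = (-0.1179 - 0.5073i)
new amp(|11⟩) = (1)·a = (-0.06259 - 0.217i)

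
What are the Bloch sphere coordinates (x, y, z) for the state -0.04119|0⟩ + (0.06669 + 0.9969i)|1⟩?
(-0.005494, -0.08212, -0.9966)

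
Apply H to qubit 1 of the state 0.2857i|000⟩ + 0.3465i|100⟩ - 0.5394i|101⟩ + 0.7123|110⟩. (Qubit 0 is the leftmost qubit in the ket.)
0.202i|000⟩ + 0.202i|010⟩ + (0.5037 + 0.245i)|100⟩ - 0.3814i|101⟩ + (-0.5037 + 0.245i)|110⟩ - 0.3814i|111⟩

H on qubit 1 mixes each pair of kets that differ only in qubit 1: amplitudes (a, b) of (|…0…⟩, |…1…⟩) become ((a + b)/√2, (a − b)/√2). Kets absent from the input have amplitude 0.
(|000⟩, |010⟩): (a, b) = (0.2857i, 0) → (0.202i, 0.202i)
(|100⟩, |110⟩): (a, b) = (0.3465i, 0.7123) → ((0.5037 + 0.245i), (-0.5037 + 0.245i))
(|101⟩, |111⟩): (a, b) = (-0.5394i, 0) → (-0.3814i, -0.3814i)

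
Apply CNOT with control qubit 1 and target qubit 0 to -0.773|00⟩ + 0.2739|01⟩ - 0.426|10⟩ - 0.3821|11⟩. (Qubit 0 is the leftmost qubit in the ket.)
-0.773|00⟩ - 0.3821|01⟩ - 0.426|10⟩ + 0.2739|11⟩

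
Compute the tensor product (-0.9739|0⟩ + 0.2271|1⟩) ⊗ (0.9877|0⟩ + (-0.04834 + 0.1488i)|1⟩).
-0.9619|00⟩ + (0.04708 - 0.1449i)|01⟩ + 0.2243|10⟩ + (-0.01098 + 0.03379i)|11⟩

amp(|b₁b₂…⟩) = product of the factor amplitudes for bits b₁, b₂, …; only kets whose every factor amplitude is nonzero survive.
|00⟩: (-0.9739)(0.9877) = -0.9619
|01⟩: (-0.9739)(-0.04834 + 0.1488i) = (0.04708 - 0.1449i)
|10⟩: (0.2271)(0.9877) = 0.2243
|11⟩: (0.2271)(-0.04834 + 0.1488i) = (-0.01098 + 0.03379i)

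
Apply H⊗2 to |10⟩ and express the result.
1/2|00⟩ + 1/2|01⟩ - 1/2|10⟩ - 1/2|11⟩

H⊗2 gives amp(|y⟩) = (1/2) Σ_x (−1)^(x·y) amp(|x⟩), where x·y is the number of positions in which both x and y have a 1.
|00⟩: (1)/2 = 1/2
|01⟩: (1)/2 = 1/2
|10⟩: (-1)/2 = -1/2
|11⟩: (-1)/2 = -1/2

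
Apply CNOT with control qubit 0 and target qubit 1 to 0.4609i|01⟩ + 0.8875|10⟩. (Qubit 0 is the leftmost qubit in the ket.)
0.4609i|01⟩ + 0.8875|11⟩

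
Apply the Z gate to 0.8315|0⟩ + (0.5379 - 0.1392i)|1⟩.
0.8315|0⟩ + (-0.5379 + 0.1392i)|1⟩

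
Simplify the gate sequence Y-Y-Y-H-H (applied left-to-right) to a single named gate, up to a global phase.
Y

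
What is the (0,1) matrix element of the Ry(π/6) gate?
-0.2588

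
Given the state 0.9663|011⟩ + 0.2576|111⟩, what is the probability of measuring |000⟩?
0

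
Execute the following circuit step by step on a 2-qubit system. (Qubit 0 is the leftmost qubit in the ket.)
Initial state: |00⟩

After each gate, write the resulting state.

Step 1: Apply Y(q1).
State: i|01⟩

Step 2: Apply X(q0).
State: i|11⟩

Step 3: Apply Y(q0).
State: |01⟩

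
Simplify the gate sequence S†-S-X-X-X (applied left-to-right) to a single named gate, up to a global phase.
X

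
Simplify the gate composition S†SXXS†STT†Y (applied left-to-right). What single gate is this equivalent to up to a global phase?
Y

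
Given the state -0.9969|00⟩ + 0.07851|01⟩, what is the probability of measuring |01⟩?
0.006164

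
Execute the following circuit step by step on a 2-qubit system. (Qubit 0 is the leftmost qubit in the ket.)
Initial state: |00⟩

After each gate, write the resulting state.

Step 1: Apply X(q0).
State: |10⟩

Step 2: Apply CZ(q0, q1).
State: |10⟩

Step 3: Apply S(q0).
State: i|10⟩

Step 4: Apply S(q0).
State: -|10⟩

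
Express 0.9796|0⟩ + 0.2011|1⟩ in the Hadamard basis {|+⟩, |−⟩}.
0.8349|+⟩ + 0.5505|−⟩

With |ψ⟩ = α|0⟩ + β|1⟩, the Hadamard-basis coefficients are ⟨+|ψ⟩ = (α + β)/√2 and ⟨−|ψ⟩ = (α − β)/√2.
Here α = 0.9796, β = 0.2011: (α + β)/√2 = 0.8349, (α − β)/√2 = 0.5505.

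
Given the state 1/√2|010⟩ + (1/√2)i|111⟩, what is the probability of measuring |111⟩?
1/2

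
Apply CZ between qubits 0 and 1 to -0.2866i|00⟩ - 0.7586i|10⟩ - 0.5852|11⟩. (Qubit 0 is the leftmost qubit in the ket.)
-0.2866i|00⟩ - 0.7586i|10⟩ + 0.5852|11⟩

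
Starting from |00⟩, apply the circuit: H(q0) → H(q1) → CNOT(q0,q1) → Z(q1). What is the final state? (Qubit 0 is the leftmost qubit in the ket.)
1/2|00⟩ - 1/2|01⟩ + 1/2|10⟩ - 1/2|11⟩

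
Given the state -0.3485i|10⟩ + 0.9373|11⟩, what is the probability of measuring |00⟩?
0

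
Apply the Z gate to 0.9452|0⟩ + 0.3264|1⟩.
0.9452|0⟩ - 0.3264|1⟩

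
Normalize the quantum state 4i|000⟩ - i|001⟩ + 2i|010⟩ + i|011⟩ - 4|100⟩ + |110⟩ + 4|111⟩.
0.5394i|000⟩ - 0.1348i|001⟩ + 0.2697i|010⟩ + 0.1348i|011⟩ - 0.5394|100⟩ + 0.1348|110⟩ + 0.5394|111⟩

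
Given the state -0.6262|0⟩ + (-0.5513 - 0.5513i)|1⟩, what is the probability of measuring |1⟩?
0.6079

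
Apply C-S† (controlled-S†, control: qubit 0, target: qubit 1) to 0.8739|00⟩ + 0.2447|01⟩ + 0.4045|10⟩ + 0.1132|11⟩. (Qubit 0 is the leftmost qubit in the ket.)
0.8739|00⟩ + 0.2447|01⟩ + 0.4045|10⟩ - 0.1132i|11⟩

C-S† leaves the control-|0⟩ kets |00⟩, |01⟩ unchanged and applies S† to qubit 1 on the control-|1⟩ pair (|10⟩, |11⟩).
S† = [[1, 0], [0, -i]].
With a = amp(|10⟩) = 0.4045 and b = amp(|11⟩) = 0.1132:
new amp(|10⟩) = (1)·a = 0.4045
new amp(|11⟩) = (-i)·b = -0.1132i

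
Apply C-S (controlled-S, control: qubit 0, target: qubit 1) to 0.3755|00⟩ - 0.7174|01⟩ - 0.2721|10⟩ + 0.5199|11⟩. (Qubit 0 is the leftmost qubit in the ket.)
0.3755|00⟩ - 0.7174|01⟩ - 0.2721|10⟩ + 0.5199i|11⟩

C-S leaves the control-|0⟩ kets |00⟩, |01⟩ unchanged and applies S to qubit 1 on the control-|1⟩ pair (|10⟩, |11⟩).
S = [[1, 0], [0, i]].
With a = amp(|10⟩) = -0.2721 and b = amp(|11⟩) = 0.5199:
new amp(|10⟩) = (1)·a = -0.2721
new amp(|11⟩) = (i)·b = 0.5199i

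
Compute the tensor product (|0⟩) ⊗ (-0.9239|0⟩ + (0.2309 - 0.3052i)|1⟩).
-0.9239|00⟩ + (0.2309 - 0.3052i)|01⟩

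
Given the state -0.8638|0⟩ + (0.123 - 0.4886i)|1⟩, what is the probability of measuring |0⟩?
0.7462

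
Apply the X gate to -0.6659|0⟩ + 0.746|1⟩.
0.746|0⟩ - 0.6659|1⟩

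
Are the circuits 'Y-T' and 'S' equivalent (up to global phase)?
No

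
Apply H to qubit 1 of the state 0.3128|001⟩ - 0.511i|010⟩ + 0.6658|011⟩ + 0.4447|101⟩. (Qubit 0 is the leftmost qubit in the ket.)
-0.3613i|000⟩ + 0.692|001⟩ + 0.3613i|010⟩ - 0.2496|011⟩ + 0.3145|101⟩ + 0.3145|111⟩

H on qubit 1 mixes each pair of kets that differ only in qubit 1: amplitudes (a, b) of (|…0…⟩, |…1…⟩) become ((a + b)/√2, (a − b)/√2). Kets absent from the input have amplitude 0.
(|000⟩, |010⟩): (a, b) = (0, -0.511i) → (-0.3613i, 0.3613i)
(|001⟩, |011⟩): (a, b) = (0.3128, 0.6658) → (0.692, -0.2496)
(|101⟩, |111⟩): (a, b) = (0.4447, 0) → (0.3145, 0.3145)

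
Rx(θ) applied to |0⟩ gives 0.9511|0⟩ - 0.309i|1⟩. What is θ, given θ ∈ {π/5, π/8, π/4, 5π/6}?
π/5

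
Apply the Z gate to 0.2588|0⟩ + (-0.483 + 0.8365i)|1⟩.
0.2588|0⟩ + (0.483 - 0.8365i)|1⟩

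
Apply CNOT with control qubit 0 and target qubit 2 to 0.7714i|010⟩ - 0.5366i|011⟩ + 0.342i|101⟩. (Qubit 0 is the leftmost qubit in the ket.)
0.7714i|010⟩ - 0.5366i|011⟩ + 0.342i|100⟩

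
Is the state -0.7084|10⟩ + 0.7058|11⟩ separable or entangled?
Separable

Writing the state as a|00⟩ + b|01⟩ + c|10⟩ + d|11⟩, it is a product state iff ad − bc = 0.
Here (a, b, c, d) = (0, 0, -0.7084, 0.7058): ad − bc = (0)(0.7058) − (0)(-0.7084) = 0, so the state is separable.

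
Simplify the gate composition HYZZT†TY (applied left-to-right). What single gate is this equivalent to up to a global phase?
H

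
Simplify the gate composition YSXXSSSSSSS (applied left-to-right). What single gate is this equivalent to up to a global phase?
Y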